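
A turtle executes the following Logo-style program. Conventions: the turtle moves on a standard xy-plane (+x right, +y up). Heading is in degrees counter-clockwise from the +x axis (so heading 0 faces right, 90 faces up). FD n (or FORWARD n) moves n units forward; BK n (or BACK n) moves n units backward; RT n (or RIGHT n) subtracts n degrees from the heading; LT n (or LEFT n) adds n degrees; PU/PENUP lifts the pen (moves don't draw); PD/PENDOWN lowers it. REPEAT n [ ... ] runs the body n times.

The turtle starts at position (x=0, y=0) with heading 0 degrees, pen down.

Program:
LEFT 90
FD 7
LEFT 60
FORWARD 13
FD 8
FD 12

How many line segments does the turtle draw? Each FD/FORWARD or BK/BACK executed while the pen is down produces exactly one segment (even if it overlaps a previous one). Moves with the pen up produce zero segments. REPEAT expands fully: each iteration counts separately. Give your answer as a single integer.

Executing turtle program step by step:
Start: pos=(0,0), heading=0, pen down
LT 90: heading 0 -> 90
FD 7: (0,0) -> (0,7) [heading=90, draw]
LT 60: heading 90 -> 150
FD 13: (0,7) -> (-11.258,13.5) [heading=150, draw]
FD 8: (-11.258,13.5) -> (-18.187,17.5) [heading=150, draw]
FD 12: (-18.187,17.5) -> (-28.579,23.5) [heading=150, draw]
Final: pos=(-28.579,23.5), heading=150, 4 segment(s) drawn
Segments drawn: 4

Answer: 4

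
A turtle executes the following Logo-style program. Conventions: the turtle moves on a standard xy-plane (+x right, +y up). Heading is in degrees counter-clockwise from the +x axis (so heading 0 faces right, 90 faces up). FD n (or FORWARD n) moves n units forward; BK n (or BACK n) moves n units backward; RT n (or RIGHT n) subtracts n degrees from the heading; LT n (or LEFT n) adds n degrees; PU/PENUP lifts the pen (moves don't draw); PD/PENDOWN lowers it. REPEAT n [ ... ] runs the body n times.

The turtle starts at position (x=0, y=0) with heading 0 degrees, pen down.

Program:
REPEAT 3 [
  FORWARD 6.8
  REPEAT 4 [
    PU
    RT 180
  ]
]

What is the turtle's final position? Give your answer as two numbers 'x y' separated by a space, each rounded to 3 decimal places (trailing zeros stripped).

Executing turtle program step by step:
Start: pos=(0,0), heading=0, pen down
REPEAT 3 [
  -- iteration 1/3 --
  FD 6.8: (0,0) -> (6.8,0) [heading=0, draw]
  REPEAT 4 [
    -- iteration 1/4 --
    PU: pen up
    RT 180: heading 0 -> 180
    -- iteration 2/4 --
    PU: pen up
    RT 180: heading 180 -> 0
    -- iteration 3/4 --
    PU: pen up
    RT 180: heading 0 -> 180
    -- iteration 4/4 --
    PU: pen up
    RT 180: heading 180 -> 0
  ]
  -- iteration 2/3 --
  FD 6.8: (6.8,0) -> (13.6,0) [heading=0, move]
  REPEAT 4 [
    -- iteration 1/4 --
    PU: pen up
    RT 180: heading 0 -> 180
    -- iteration 2/4 --
    PU: pen up
    RT 180: heading 180 -> 0
    -- iteration 3/4 --
    PU: pen up
    RT 180: heading 0 -> 180
    -- iteration 4/4 --
    PU: pen up
    RT 180: heading 180 -> 0
  ]
  -- iteration 3/3 --
  FD 6.8: (13.6,0) -> (20.4,0) [heading=0, move]
  REPEAT 4 [
    -- iteration 1/4 --
    PU: pen up
    RT 180: heading 0 -> 180
    -- iteration 2/4 --
    PU: pen up
    RT 180: heading 180 -> 0
    -- iteration 3/4 --
    PU: pen up
    RT 180: heading 0 -> 180
    -- iteration 4/4 --
    PU: pen up
    RT 180: heading 180 -> 0
  ]
]
Final: pos=(20.4,0), heading=0, 1 segment(s) drawn

Answer: 20.4 0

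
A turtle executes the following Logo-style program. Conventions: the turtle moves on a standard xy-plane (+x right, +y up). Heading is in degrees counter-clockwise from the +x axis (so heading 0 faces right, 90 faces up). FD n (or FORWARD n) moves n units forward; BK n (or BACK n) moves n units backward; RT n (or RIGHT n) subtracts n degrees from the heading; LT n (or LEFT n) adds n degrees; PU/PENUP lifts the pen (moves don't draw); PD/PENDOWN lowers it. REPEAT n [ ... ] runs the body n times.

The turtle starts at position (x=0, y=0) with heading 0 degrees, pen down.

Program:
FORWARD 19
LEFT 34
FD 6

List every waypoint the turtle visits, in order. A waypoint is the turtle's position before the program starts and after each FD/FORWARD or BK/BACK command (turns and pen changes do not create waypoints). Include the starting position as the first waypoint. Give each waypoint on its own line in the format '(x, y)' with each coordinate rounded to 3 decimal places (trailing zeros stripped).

Answer: (0, 0)
(19, 0)
(23.974, 3.355)

Derivation:
Executing turtle program step by step:
Start: pos=(0,0), heading=0, pen down
FD 19: (0,0) -> (19,0) [heading=0, draw]
LT 34: heading 0 -> 34
FD 6: (19,0) -> (23.974,3.355) [heading=34, draw]
Final: pos=(23.974,3.355), heading=34, 2 segment(s) drawn
Waypoints (3 total):
(0, 0)
(19, 0)
(23.974, 3.355)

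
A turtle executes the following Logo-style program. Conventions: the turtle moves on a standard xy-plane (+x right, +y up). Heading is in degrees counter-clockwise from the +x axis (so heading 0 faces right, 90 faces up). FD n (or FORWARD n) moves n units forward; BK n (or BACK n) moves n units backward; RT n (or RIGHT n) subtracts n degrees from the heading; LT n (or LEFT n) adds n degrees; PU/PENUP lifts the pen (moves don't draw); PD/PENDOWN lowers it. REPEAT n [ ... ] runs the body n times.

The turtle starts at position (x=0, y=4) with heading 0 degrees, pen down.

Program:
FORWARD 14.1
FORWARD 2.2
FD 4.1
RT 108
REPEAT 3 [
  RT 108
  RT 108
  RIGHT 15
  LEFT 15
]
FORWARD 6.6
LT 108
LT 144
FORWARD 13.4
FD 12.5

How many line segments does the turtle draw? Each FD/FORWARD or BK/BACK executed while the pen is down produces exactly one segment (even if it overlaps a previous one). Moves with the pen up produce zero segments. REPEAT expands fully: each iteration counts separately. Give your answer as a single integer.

Executing turtle program step by step:
Start: pos=(0,4), heading=0, pen down
FD 14.1: (0,4) -> (14.1,4) [heading=0, draw]
FD 2.2: (14.1,4) -> (16.3,4) [heading=0, draw]
FD 4.1: (16.3,4) -> (20.4,4) [heading=0, draw]
RT 108: heading 0 -> 252
REPEAT 3 [
  -- iteration 1/3 --
  RT 108: heading 252 -> 144
  RT 108: heading 144 -> 36
  RT 15: heading 36 -> 21
  LT 15: heading 21 -> 36
  -- iteration 2/3 --
  RT 108: heading 36 -> 288
  RT 108: heading 288 -> 180
  RT 15: heading 180 -> 165
  LT 15: heading 165 -> 180
  -- iteration 3/3 --
  RT 108: heading 180 -> 72
  RT 108: heading 72 -> 324
  RT 15: heading 324 -> 309
  LT 15: heading 309 -> 324
]
FD 6.6: (20.4,4) -> (25.74,0.121) [heading=324, draw]
LT 108: heading 324 -> 72
LT 144: heading 72 -> 216
FD 13.4: (25.74,0.121) -> (14.899,-7.756) [heading=216, draw]
FD 12.5: (14.899,-7.756) -> (4.786,-15.103) [heading=216, draw]
Final: pos=(4.786,-15.103), heading=216, 6 segment(s) drawn
Segments drawn: 6

Answer: 6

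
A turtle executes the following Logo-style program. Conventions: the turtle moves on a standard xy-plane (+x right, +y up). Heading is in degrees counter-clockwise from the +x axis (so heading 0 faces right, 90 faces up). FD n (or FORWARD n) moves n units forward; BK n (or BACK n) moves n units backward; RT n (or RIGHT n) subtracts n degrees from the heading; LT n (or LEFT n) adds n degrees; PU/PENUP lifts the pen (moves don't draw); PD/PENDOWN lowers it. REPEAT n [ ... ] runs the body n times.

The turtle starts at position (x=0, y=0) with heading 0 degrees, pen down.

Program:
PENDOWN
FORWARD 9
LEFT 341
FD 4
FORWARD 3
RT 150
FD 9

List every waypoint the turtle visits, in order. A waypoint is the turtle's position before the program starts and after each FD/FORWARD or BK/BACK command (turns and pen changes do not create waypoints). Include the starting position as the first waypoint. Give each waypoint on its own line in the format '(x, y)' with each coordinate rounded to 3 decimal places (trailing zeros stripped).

Answer: (0, 0)
(9, 0)
(12.782, -1.302)
(15.619, -2.279)
(6.784, -3.996)

Derivation:
Executing turtle program step by step:
Start: pos=(0,0), heading=0, pen down
PD: pen down
FD 9: (0,0) -> (9,0) [heading=0, draw]
LT 341: heading 0 -> 341
FD 4: (9,0) -> (12.782,-1.302) [heading=341, draw]
FD 3: (12.782,-1.302) -> (15.619,-2.279) [heading=341, draw]
RT 150: heading 341 -> 191
FD 9: (15.619,-2.279) -> (6.784,-3.996) [heading=191, draw]
Final: pos=(6.784,-3.996), heading=191, 4 segment(s) drawn
Waypoints (5 total):
(0, 0)
(9, 0)
(12.782, -1.302)
(15.619, -2.279)
(6.784, -3.996)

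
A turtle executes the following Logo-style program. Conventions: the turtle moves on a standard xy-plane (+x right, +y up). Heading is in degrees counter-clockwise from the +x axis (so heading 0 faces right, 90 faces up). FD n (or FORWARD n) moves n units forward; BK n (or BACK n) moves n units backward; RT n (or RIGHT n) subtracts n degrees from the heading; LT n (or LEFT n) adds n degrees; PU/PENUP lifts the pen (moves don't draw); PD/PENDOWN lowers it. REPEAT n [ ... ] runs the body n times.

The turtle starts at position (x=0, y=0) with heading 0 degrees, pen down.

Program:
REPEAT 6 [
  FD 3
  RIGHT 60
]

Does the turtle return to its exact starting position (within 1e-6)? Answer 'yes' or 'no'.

Answer: yes

Derivation:
Executing turtle program step by step:
Start: pos=(0,0), heading=0, pen down
REPEAT 6 [
  -- iteration 1/6 --
  FD 3: (0,0) -> (3,0) [heading=0, draw]
  RT 60: heading 0 -> 300
  -- iteration 2/6 --
  FD 3: (3,0) -> (4.5,-2.598) [heading=300, draw]
  RT 60: heading 300 -> 240
  -- iteration 3/6 --
  FD 3: (4.5,-2.598) -> (3,-5.196) [heading=240, draw]
  RT 60: heading 240 -> 180
  -- iteration 4/6 --
  FD 3: (3,-5.196) -> (0,-5.196) [heading=180, draw]
  RT 60: heading 180 -> 120
  -- iteration 5/6 --
  FD 3: (0,-5.196) -> (-1.5,-2.598) [heading=120, draw]
  RT 60: heading 120 -> 60
  -- iteration 6/6 --
  FD 3: (-1.5,-2.598) -> (0,0) [heading=60, draw]
  RT 60: heading 60 -> 0
]
Final: pos=(0,0), heading=0, 6 segment(s) drawn

Start position: (0, 0)
Final position: (0, 0)
Distance = 0; < 1e-6 -> CLOSED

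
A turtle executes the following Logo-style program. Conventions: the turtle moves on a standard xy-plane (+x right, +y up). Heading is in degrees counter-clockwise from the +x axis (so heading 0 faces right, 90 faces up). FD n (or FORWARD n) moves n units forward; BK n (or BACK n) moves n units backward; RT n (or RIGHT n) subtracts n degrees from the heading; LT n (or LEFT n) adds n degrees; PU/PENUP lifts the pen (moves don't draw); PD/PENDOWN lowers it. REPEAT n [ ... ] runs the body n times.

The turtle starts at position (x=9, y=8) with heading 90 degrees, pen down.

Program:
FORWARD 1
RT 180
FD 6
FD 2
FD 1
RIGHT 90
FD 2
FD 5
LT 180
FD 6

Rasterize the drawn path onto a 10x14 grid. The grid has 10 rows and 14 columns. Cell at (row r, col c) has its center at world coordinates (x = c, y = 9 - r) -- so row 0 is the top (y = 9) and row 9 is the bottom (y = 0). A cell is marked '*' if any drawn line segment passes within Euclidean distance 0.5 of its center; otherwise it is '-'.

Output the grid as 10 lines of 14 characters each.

Answer: ---------*----
---------*----
---------*----
---------*----
---------*----
---------*----
---------*----
---------*----
---------*----
--********----

Derivation:
Segment 0: (9,8) -> (9,9)
Segment 1: (9,9) -> (9,3)
Segment 2: (9,3) -> (9,1)
Segment 3: (9,1) -> (9,0)
Segment 4: (9,0) -> (7,-0)
Segment 5: (7,-0) -> (2,-0)
Segment 6: (2,-0) -> (8,-0)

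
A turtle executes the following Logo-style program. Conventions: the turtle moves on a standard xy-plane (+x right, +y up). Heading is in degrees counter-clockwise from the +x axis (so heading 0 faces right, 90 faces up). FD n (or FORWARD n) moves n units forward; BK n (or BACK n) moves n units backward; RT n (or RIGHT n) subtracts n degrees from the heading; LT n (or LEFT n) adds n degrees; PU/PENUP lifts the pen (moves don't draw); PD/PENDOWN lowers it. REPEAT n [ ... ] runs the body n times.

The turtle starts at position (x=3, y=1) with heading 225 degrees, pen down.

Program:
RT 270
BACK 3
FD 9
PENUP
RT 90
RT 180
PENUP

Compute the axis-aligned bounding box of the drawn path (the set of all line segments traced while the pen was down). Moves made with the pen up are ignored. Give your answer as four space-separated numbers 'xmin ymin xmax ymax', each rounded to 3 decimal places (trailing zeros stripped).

Answer: 0.879 -3.243 7.243 3.121

Derivation:
Executing turtle program step by step:
Start: pos=(3,1), heading=225, pen down
RT 270: heading 225 -> 315
BK 3: (3,1) -> (0.879,3.121) [heading=315, draw]
FD 9: (0.879,3.121) -> (7.243,-3.243) [heading=315, draw]
PU: pen up
RT 90: heading 315 -> 225
RT 180: heading 225 -> 45
PU: pen up
Final: pos=(7.243,-3.243), heading=45, 2 segment(s) drawn

Segment endpoints: x in {0.879, 3, 7.243}, y in {-3.243, 1, 3.121}
xmin=0.879, ymin=-3.243, xmax=7.243, ymax=3.121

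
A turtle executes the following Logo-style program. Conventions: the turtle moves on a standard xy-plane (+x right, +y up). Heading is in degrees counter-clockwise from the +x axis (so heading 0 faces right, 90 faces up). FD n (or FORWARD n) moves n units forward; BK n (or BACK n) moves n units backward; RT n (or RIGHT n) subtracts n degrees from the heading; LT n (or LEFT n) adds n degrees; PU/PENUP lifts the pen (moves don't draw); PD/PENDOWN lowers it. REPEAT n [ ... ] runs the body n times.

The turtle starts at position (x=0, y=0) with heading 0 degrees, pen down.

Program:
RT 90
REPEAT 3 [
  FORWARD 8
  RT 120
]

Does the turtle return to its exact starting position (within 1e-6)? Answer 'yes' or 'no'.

Executing turtle program step by step:
Start: pos=(0,0), heading=0, pen down
RT 90: heading 0 -> 270
REPEAT 3 [
  -- iteration 1/3 --
  FD 8: (0,0) -> (0,-8) [heading=270, draw]
  RT 120: heading 270 -> 150
  -- iteration 2/3 --
  FD 8: (0,-8) -> (-6.928,-4) [heading=150, draw]
  RT 120: heading 150 -> 30
  -- iteration 3/3 --
  FD 8: (-6.928,-4) -> (0,0) [heading=30, draw]
  RT 120: heading 30 -> 270
]
Final: pos=(0,0), heading=270, 3 segment(s) drawn

Start position: (0, 0)
Final position: (0, 0)
Distance = 0; < 1e-6 -> CLOSED

Answer: yes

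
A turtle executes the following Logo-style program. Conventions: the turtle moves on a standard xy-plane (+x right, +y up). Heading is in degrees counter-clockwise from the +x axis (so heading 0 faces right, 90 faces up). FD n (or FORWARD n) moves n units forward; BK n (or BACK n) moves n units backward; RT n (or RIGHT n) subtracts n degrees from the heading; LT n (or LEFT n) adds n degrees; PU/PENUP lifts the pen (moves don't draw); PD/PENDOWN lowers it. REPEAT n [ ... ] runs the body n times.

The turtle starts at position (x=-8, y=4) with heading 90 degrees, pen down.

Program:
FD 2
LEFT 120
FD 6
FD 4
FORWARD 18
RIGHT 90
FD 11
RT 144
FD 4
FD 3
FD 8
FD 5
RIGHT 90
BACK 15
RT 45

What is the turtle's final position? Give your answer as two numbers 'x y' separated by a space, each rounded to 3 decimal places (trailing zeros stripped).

Answer: -13.377 7.095

Derivation:
Executing turtle program step by step:
Start: pos=(-8,4), heading=90, pen down
FD 2: (-8,4) -> (-8,6) [heading=90, draw]
LT 120: heading 90 -> 210
FD 6: (-8,6) -> (-13.196,3) [heading=210, draw]
FD 4: (-13.196,3) -> (-16.66,1) [heading=210, draw]
FD 18: (-16.66,1) -> (-32.249,-8) [heading=210, draw]
RT 90: heading 210 -> 120
FD 11: (-32.249,-8) -> (-37.749,1.526) [heading=120, draw]
RT 144: heading 120 -> 336
FD 4: (-37.749,1.526) -> (-34.095,-0.101) [heading=336, draw]
FD 3: (-34.095,-0.101) -> (-31.354,-1.321) [heading=336, draw]
FD 8: (-31.354,-1.321) -> (-24.046,-4.575) [heading=336, draw]
FD 5: (-24.046,-4.575) -> (-19.478,-6.608) [heading=336, draw]
RT 90: heading 336 -> 246
BK 15: (-19.478,-6.608) -> (-13.377,7.095) [heading=246, draw]
RT 45: heading 246 -> 201
Final: pos=(-13.377,7.095), heading=201, 10 segment(s) drawn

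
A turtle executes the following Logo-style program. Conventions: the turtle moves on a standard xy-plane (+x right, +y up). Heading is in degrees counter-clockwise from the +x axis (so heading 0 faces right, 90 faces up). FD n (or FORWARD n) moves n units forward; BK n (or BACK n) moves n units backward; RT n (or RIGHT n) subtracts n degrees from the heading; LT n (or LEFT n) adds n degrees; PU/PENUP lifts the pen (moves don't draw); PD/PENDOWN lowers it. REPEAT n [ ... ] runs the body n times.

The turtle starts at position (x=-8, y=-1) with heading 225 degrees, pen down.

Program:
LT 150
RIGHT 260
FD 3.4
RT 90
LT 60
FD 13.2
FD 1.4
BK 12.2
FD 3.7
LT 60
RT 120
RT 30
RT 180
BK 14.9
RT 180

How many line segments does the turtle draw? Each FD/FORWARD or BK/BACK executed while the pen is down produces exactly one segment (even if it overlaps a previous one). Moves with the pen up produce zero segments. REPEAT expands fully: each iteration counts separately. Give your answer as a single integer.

Executing turtle program step by step:
Start: pos=(-8,-1), heading=225, pen down
LT 150: heading 225 -> 15
RT 260: heading 15 -> 115
FD 3.4: (-8,-1) -> (-9.437,2.081) [heading=115, draw]
RT 90: heading 115 -> 25
LT 60: heading 25 -> 85
FD 13.2: (-9.437,2.081) -> (-8.286,15.231) [heading=85, draw]
FD 1.4: (-8.286,15.231) -> (-8.164,16.626) [heading=85, draw]
BK 12.2: (-8.164,16.626) -> (-9.228,4.472) [heading=85, draw]
FD 3.7: (-9.228,4.472) -> (-8.905,8.158) [heading=85, draw]
LT 60: heading 85 -> 145
RT 120: heading 145 -> 25
RT 30: heading 25 -> 355
RT 180: heading 355 -> 175
BK 14.9: (-8.905,8.158) -> (5.938,6.86) [heading=175, draw]
RT 180: heading 175 -> 355
Final: pos=(5.938,6.86), heading=355, 6 segment(s) drawn
Segments drawn: 6

Answer: 6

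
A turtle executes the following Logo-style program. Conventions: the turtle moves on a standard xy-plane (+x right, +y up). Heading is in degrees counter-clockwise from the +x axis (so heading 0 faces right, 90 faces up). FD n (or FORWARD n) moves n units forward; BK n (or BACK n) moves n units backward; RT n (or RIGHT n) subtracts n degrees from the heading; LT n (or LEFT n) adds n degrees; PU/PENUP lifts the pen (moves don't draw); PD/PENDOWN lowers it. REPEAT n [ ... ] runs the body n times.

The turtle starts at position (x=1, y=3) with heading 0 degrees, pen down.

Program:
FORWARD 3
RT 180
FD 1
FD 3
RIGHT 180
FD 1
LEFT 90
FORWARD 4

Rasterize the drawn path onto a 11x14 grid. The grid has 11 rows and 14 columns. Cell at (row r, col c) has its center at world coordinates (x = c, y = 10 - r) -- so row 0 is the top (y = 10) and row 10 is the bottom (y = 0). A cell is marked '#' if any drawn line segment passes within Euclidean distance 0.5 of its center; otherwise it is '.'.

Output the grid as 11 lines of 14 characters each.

Answer: ..............
..............
..............
.#............
.#............
.#............
.#............
#####.........
..............
..............
..............

Derivation:
Segment 0: (1,3) -> (4,3)
Segment 1: (4,3) -> (3,3)
Segment 2: (3,3) -> (0,3)
Segment 3: (0,3) -> (1,3)
Segment 4: (1,3) -> (1,7)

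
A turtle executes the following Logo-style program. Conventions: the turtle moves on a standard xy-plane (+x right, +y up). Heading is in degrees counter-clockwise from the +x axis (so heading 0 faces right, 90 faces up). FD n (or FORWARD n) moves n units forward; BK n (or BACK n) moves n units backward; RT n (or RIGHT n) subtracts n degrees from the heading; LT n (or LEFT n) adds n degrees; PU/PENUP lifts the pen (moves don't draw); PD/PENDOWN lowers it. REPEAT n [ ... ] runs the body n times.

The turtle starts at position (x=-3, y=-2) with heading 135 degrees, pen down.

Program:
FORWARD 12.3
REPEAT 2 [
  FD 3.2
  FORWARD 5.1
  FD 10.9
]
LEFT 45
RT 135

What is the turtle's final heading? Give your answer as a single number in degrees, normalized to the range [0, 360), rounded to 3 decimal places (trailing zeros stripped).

Executing turtle program step by step:
Start: pos=(-3,-2), heading=135, pen down
FD 12.3: (-3,-2) -> (-11.697,6.697) [heading=135, draw]
REPEAT 2 [
  -- iteration 1/2 --
  FD 3.2: (-11.697,6.697) -> (-13.96,8.96) [heading=135, draw]
  FD 5.1: (-13.96,8.96) -> (-17.566,12.566) [heading=135, draw]
  FD 10.9: (-17.566,12.566) -> (-25.274,20.274) [heading=135, draw]
  -- iteration 2/2 --
  FD 3.2: (-25.274,20.274) -> (-27.537,22.537) [heading=135, draw]
  FD 5.1: (-27.537,22.537) -> (-31.143,26.143) [heading=135, draw]
  FD 10.9: (-31.143,26.143) -> (-38.85,33.85) [heading=135, draw]
]
LT 45: heading 135 -> 180
RT 135: heading 180 -> 45
Final: pos=(-38.85,33.85), heading=45, 7 segment(s) drawn

Answer: 45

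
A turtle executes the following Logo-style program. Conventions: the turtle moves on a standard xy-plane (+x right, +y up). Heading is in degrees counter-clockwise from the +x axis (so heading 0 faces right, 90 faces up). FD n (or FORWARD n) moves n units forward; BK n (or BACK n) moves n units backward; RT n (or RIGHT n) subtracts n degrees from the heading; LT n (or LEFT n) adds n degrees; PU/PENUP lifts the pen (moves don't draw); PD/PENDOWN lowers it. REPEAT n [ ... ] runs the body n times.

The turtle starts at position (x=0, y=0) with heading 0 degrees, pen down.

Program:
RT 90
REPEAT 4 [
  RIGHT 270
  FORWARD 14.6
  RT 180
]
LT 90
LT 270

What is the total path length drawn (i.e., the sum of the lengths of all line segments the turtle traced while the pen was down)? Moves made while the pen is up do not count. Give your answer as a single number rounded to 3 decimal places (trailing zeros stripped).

Executing turtle program step by step:
Start: pos=(0,0), heading=0, pen down
RT 90: heading 0 -> 270
REPEAT 4 [
  -- iteration 1/4 --
  RT 270: heading 270 -> 0
  FD 14.6: (0,0) -> (14.6,0) [heading=0, draw]
  RT 180: heading 0 -> 180
  -- iteration 2/4 --
  RT 270: heading 180 -> 270
  FD 14.6: (14.6,0) -> (14.6,-14.6) [heading=270, draw]
  RT 180: heading 270 -> 90
  -- iteration 3/4 --
  RT 270: heading 90 -> 180
  FD 14.6: (14.6,-14.6) -> (0,-14.6) [heading=180, draw]
  RT 180: heading 180 -> 0
  -- iteration 4/4 --
  RT 270: heading 0 -> 90
  FD 14.6: (0,-14.6) -> (0,0) [heading=90, draw]
  RT 180: heading 90 -> 270
]
LT 90: heading 270 -> 0
LT 270: heading 0 -> 270
Final: pos=(0,0), heading=270, 4 segment(s) drawn

Segment lengths:
  seg 1: (0,0) -> (14.6,0), length = 14.6
  seg 2: (14.6,0) -> (14.6,-14.6), length = 14.6
  seg 3: (14.6,-14.6) -> (0,-14.6), length = 14.6
  seg 4: (0,-14.6) -> (0,0), length = 14.6
Total = 58.4

Answer: 58.4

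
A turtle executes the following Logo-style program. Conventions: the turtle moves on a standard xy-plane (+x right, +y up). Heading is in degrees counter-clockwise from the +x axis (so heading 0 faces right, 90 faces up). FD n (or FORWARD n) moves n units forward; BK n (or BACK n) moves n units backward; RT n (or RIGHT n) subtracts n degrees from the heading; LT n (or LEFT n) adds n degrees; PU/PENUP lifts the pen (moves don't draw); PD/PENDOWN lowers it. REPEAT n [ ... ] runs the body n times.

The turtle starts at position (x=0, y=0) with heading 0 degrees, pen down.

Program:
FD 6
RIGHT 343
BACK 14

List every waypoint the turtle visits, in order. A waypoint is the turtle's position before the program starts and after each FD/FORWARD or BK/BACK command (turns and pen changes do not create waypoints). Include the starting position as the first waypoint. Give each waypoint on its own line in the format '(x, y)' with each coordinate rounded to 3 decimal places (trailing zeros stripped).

Executing turtle program step by step:
Start: pos=(0,0), heading=0, pen down
FD 6: (0,0) -> (6,0) [heading=0, draw]
RT 343: heading 0 -> 17
BK 14: (6,0) -> (-7.388,-4.093) [heading=17, draw]
Final: pos=(-7.388,-4.093), heading=17, 2 segment(s) drawn
Waypoints (3 total):
(0, 0)
(6, 0)
(-7.388, -4.093)

Answer: (0, 0)
(6, 0)
(-7.388, -4.093)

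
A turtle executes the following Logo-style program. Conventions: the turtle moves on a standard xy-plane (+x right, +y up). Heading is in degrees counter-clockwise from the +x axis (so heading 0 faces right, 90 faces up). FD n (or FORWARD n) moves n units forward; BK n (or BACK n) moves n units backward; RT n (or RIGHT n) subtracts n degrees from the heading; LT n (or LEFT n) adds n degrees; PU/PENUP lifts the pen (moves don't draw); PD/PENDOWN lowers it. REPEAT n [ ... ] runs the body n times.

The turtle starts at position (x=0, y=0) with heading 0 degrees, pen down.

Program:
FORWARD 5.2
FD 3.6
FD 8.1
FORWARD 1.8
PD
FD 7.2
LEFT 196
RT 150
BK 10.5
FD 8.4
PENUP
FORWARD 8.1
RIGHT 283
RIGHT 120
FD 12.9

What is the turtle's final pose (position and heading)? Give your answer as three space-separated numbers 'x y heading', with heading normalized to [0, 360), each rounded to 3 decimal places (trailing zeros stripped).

Answer: 42.95 4.991 3

Derivation:
Executing turtle program step by step:
Start: pos=(0,0), heading=0, pen down
FD 5.2: (0,0) -> (5.2,0) [heading=0, draw]
FD 3.6: (5.2,0) -> (8.8,0) [heading=0, draw]
FD 8.1: (8.8,0) -> (16.9,0) [heading=0, draw]
FD 1.8: (16.9,0) -> (18.7,0) [heading=0, draw]
PD: pen down
FD 7.2: (18.7,0) -> (25.9,0) [heading=0, draw]
LT 196: heading 0 -> 196
RT 150: heading 196 -> 46
BK 10.5: (25.9,0) -> (18.606,-7.553) [heading=46, draw]
FD 8.4: (18.606,-7.553) -> (24.441,-1.511) [heading=46, draw]
PU: pen up
FD 8.1: (24.441,-1.511) -> (30.068,4.316) [heading=46, move]
RT 283: heading 46 -> 123
RT 120: heading 123 -> 3
FD 12.9: (30.068,4.316) -> (42.95,4.991) [heading=3, move]
Final: pos=(42.95,4.991), heading=3, 7 segment(s) drawn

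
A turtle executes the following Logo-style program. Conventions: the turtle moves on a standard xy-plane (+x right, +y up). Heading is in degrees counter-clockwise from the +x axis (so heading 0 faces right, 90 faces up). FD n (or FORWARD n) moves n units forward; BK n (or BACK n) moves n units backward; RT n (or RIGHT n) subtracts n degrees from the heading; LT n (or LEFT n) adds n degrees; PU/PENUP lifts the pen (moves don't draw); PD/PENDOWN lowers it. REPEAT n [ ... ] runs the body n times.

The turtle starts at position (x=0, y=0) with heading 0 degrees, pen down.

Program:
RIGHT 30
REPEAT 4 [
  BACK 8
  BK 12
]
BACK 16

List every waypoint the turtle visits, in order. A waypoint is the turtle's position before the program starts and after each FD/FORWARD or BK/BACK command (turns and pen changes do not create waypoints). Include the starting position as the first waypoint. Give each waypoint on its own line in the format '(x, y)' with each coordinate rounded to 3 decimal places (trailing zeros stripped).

Answer: (0, 0)
(-6.928, 4)
(-17.321, 10)
(-24.249, 14)
(-34.641, 20)
(-41.569, 24)
(-51.962, 30)
(-58.89, 34)
(-69.282, 40)
(-83.138, 48)

Derivation:
Executing turtle program step by step:
Start: pos=(0,0), heading=0, pen down
RT 30: heading 0 -> 330
REPEAT 4 [
  -- iteration 1/4 --
  BK 8: (0,0) -> (-6.928,4) [heading=330, draw]
  BK 12: (-6.928,4) -> (-17.321,10) [heading=330, draw]
  -- iteration 2/4 --
  BK 8: (-17.321,10) -> (-24.249,14) [heading=330, draw]
  BK 12: (-24.249,14) -> (-34.641,20) [heading=330, draw]
  -- iteration 3/4 --
  BK 8: (-34.641,20) -> (-41.569,24) [heading=330, draw]
  BK 12: (-41.569,24) -> (-51.962,30) [heading=330, draw]
  -- iteration 4/4 --
  BK 8: (-51.962,30) -> (-58.89,34) [heading=330, draw]
  BK 12: (-58.89,34) -> (-69.282,40) [heading=330, draw]
]
BK 16: (-69.282,40) -> (-83.138,48) [heading=330, draw]
Final: pos=(-83.138,48), heading=330, 9 segment(s) drawn
Waypoints (10 total):
(0, 0)
(-6.928, 4)
(-17.321, 10)
(-24.249, 14)
(-34.641, 20)
(-41.569, 24)
(-51.962, 30)
(-58.89, 34)
(-69.282, 40)
(-83.138, 48)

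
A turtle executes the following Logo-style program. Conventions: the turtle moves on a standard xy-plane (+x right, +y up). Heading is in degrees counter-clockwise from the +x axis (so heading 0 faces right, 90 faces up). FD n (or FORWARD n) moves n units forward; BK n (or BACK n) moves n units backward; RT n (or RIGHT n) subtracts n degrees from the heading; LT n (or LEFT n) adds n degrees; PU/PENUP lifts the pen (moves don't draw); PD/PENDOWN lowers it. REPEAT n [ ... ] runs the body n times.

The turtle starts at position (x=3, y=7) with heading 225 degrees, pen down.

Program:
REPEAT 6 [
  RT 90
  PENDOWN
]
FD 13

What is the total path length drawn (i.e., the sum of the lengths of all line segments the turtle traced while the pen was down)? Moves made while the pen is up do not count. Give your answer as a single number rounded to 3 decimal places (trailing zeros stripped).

Executing turtle program step by step:
Start: pos=(3,7), heading=225, pen down
REPEAT 6 [
  -- iteration 1/6 --
  RT 90: heading 225 -> 135
  PD: pen down
  -- iteration 2/6 --
  RT 90: heading 135 -> 45
  PD: pen down
  -- iteration 3/6 --
  RT 90: heading 45 -> 315
  PD: pen down
  -- iteration 4/6 --
  RT 90: heading 315 -> 225
  PD: pen down
  -- iteration 5/6 --
  RT 90: heading 225 -> 135
  PD: pen down
  -- iteration 6/6 --
  RT 90: heading 135 -> 45
  PD: pen down
]
FD 13: (3,7) -> (12.192,16.192) [heading=45, draw]
Final: pos=(12.192,16.192), heading=45, 1 segment(s) drawn

Segment lengths:
  seg 1: (3,7) -> (12.192,16.192), length = 13
Total = 13

Answer: 13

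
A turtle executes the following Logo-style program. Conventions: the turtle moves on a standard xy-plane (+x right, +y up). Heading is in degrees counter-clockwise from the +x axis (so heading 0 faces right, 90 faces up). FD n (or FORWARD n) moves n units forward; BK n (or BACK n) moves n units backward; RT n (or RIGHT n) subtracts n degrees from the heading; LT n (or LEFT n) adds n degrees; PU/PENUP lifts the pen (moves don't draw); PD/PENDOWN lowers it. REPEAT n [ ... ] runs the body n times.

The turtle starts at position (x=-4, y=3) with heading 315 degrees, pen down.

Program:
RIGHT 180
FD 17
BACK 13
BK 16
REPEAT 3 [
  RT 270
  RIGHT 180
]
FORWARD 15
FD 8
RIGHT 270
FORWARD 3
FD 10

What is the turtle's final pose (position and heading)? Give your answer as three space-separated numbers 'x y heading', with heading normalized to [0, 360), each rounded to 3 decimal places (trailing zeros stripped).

Answer: -2.586 -30.941 315

Derivation:
Executing turtle program step by step:
Start: pos=(-4,3), heading=315, pen down
RT 180: heading 315 -> 135
FD 17: (-4,3) -> (-16.021,15.021) [heading=135, draw]
BK 13: (-16.021,15.021) -> (-6.828,5.828) [heading=135, draw]
BK 16: (-6.828,5.828) -> (4.485,-5.485) [heading=135, draw]
REPEAT 3 [
  -- iteration 1/3 --
  RT 270: heading 135 -> 225
  RT 180: heading 225 -> 45
  -- iteration 2/3 --
  RT 270: heading 45 -> 135
  RT 180: heading 135 -> 315
  -- iteration 3/3 --
  RT 270: heading 315 -> 45
  RT 180: heading 45 -> 225
]
FD 15: (4.485,-5.485) -> (-6.121,-16.092) [heading=225, draw]
FD 8: (-6.121,-16.092) -> (-11.778,-21.749) [heading=225, draw]
RT 270: heading 225 -> 315
FD 3: (-11.778,-21.749) -> (-9.657,-23.87) [heading=315, draw]
FD 10: (-9.657,-23.87) -> (-2.586,-30.941) [heading=315, draw]
Final: pos=(-2.586,-30.941), heading=315, 7 segment(s) drawn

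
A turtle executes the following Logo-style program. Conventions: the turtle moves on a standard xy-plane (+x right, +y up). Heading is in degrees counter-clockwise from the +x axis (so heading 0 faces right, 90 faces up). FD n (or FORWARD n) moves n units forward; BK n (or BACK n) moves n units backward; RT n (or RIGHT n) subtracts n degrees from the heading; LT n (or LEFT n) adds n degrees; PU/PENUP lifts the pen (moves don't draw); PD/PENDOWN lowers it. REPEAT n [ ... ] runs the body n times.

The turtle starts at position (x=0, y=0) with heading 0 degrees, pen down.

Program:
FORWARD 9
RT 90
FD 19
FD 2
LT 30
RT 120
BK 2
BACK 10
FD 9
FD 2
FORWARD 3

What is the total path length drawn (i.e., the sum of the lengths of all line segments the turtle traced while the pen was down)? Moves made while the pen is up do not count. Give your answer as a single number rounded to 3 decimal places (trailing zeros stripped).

Executing turtle program step by step:
Start: pos=(0,0), heading=0, pen down
FD 9: (0,0) -> (9,0) [heading=0, draw]
RT 90: heading 0 -> 270
FD 19: (9,0) -> (9,-19) [heading=270, draw]
FD 2: (9,-19) -> (9,-21) [heading=270, draw]
LT 30: heading 270 -> 300
RT 120: heading 300 -> 180
BK 2: (9,-21) -> (11,-21) [heading=180, draw]
BK 10: (11,-21) -> (21,-21) [heading=180, draw]
FD 9: (21,-21) -> (12,-21) [heading=180, draw]
FD 2: (12,-21) -> (10,-21) [heading=180, draw]
FD 3: (10,-21) -> (7,-21) [heading=180, draw]
Final: pos=(7,-21), heading=180, 8 segment(s) drawn

Segment lengths:
  seg 1: (0,0) -> (9,0), length = 9
  seg 2: (9,0) -> (9,-19), length = 19
  seg 3: (9,-19) -> (9,-21), length = 2
  seg 4: (9,-21) -> (11,-21), length = 2
  seg 5: (11,-21) -> (21,-21), length = 10
  seg 6: (21,-21) -> (12,-21), length = 9
  seg 7: (12,-21) -> (10,-21), length = 2
  seg 8: (10,-21) -> (7,-21), length = 3
Total = 56

Answer: 56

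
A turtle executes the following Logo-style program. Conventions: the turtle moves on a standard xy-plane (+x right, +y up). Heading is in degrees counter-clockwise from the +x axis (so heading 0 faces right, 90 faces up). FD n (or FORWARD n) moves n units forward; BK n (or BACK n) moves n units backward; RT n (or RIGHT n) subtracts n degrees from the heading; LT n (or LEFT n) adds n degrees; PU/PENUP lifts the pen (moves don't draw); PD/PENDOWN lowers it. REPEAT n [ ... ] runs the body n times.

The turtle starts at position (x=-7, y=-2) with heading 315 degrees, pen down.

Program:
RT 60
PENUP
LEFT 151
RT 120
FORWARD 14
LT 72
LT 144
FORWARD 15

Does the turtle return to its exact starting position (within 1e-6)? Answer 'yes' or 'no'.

Answer: no

Derivation:
Executing turtle program step by step:
Start: pos=(-7,-2), heading=315, pen down
RT 60: heading 315 -> 255
PU: pen up
LT 151: heading 255 -> 46
RT 120: heading 46 -> 286
FD 14: (-7,-2) -> (-3.141,-15.458) [heading=286, move]
LT 72: heading 286 -> 358
LT 144: heading 358 -> 142
FD 15: (-3.141,-15.458) -> (-14.961,-6.223) [heading=142, move]
Final: pos=(-14.961,-6.223), heading=142, 0 segment(s) drawn

Start position: (-7, -2)
Final position: (-14.961, -6.223)
Distance = 9.012; >= 1e-6 -> NOT closed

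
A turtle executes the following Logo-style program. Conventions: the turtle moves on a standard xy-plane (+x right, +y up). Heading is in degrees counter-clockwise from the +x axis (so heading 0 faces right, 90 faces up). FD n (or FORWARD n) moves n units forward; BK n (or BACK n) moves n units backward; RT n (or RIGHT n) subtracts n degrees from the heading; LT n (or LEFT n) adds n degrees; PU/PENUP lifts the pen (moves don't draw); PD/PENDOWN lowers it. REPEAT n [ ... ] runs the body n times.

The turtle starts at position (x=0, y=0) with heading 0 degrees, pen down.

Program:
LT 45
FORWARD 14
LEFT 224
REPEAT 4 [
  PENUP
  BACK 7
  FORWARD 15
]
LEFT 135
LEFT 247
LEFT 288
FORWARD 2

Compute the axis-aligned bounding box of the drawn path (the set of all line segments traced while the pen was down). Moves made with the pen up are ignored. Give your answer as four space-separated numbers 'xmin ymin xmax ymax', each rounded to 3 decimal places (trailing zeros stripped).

Answer: 0 0 9.899 9.899

Derivation:
Executing turtle program step by step:
Start: pos=(0,0), heading=0, pen down
LT 45: heading 0 -> 45
FD 14: (0,0) -> (9.899,9.899) [heading=45, draw]
LT 224: heading 45 -> 269
REPEAT 4 [
  -- iteration 1/4 --
  PU: pen up
  BK 7: (9.899,9.899) -> (10.022,16.898) [heading=269, move]
  FD 15: (10.022,16.898) -> (9.76,1.901) [heading=269, move]
  -- iteration 2/4 --
  PU: pen up
  BK 7: (9.76,1.901) -> (9.882,8.9) [heading=269, move]
  FD 15: (9.882,8.9) -> (9.62,-6.098) [heading=269, move]
  -- iteration 3/4 --
  PU: pen up
  BK 7: (9.62,-6.098) -> (9.742,0.901) [heading=269, move]
  FD 15: (9.742,0.901) -> (9.481,-14.097) [heading=269, move]
  -- iteration 4/4 --
  PU: pen up
  BK 7: (9.481,-14.097) -> (9.603,-7.098) [heading=269, move]
  FD 15: (9.603,-7.098) -> (9.341,-22.096) [heading=269, move]
]
LT 135: heading 269 -> 44
LT 247: heading 44 -> 291
LT 288: heading 291 -> 219
FD 2: (9.341,-22.096) -> (7.787,-23.354) [heading=219, move]
Final: pos=(7.787,-23.354), heading=219, 1 segment(s) drawn

Segment endpoints: x in {0, 9.899}, y in {0, 9.899}
xmin=0, ymin=0, xmax=9.899, ymax=9.899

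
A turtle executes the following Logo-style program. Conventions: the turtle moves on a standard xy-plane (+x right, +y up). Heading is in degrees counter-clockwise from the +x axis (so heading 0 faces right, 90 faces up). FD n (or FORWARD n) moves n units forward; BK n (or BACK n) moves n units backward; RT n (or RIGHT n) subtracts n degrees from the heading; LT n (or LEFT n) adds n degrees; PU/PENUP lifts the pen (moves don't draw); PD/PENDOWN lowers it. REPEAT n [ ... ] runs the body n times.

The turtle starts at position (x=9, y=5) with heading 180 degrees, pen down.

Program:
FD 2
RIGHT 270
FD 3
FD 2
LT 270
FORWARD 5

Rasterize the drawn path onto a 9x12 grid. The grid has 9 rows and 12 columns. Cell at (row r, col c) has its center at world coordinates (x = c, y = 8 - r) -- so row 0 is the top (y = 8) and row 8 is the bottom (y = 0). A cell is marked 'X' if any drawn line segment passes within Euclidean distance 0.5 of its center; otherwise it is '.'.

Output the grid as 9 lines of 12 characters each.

Answer: ............
............
............
.......XXX..
.......X....
.......X....
.......X....
.......X....
..XXXXXX....

Derivation:
Segment 0: (9,5) -> (7,5)
Segment 1: (7,5) -> (7,2)
Segment 2: (7,2) -> (7,0)
Segment 3: (7,0) -> (2,0)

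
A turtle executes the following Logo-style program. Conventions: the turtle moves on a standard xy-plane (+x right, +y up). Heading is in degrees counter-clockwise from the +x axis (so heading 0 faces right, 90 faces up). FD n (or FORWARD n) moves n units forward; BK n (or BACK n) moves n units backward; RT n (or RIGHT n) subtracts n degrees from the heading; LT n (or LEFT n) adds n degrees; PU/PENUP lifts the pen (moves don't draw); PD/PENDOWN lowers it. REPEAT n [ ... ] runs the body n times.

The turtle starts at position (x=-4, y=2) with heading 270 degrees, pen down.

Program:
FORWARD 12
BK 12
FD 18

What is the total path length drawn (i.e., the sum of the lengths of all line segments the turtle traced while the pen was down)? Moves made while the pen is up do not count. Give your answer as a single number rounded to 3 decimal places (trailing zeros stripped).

Executing turtle program step by step:
Start: pos=(-4,2), heading=270, pen down
FD 12: (-4,2) -> (-4,-10) [heading=270, draw]
BK 12: (-4,-10) -> (-4,2) [heading=270, draw]
FD 18: (-4,2) -> (-4,-16) [heading=270, draw]
Final: pos=(-4,-16), heading=270, 3 segment(s) drawn

Segment lengths:
  seg 1: (-4,2) -> (-4,-10), length = 12
  seg 2: (-4,-10) -> (-4,2), length = 12
  seg 3: (-4,2) -> (-4,-16), length = 18
Total = 42

Answer: 42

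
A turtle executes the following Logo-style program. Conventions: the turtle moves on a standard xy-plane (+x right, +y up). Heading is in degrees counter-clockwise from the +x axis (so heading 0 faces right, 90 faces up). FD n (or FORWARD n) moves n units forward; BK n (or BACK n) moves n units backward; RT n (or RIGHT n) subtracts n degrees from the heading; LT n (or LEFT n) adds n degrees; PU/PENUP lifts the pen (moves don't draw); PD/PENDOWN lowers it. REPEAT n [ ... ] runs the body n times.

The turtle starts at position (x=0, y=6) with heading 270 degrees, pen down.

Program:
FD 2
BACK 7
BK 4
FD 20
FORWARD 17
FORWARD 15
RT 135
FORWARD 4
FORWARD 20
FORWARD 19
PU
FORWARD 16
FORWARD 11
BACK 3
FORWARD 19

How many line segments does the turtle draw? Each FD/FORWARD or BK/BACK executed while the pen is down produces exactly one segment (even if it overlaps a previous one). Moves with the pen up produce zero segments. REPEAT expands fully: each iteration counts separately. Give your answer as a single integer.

Answer: 9

Derivation:
Executing turtle program step by step:
Start: pos=(0,6), heading=270, pen down
FD 2: (0,6) -> (0,4) [heading=270, draw]
BK 7: (0,4) -> (0,11) [heading=270, draw]
BK 4: (0,11) -> (0,15) [heading=270, draw]
FD 20: (0,15) -> (0,-5) [heading=270, draw]
FD 17: (0,-5) -> (0,-22) [heading=270, draw]
FD 15: (0,-22) -> (0,-37) [heading=270, draw]
RT 135: heading 270 -> 135
FD 4: (0,-37) -> (-2.828,-34.172) [heading=135, draw]
FD 20: (-2.828,-34.172) -> (-16.971,-20.029) [heading=135, draw]
FD 19: (-16.971,-20.029) -> (-30.406,-6.594) [heading=135, draw]
PU: pen up
FD 16: (-30.406,-6.594) -> (-41.719,4.719) [heading=135, move]
FD 11: (-41.719,4.719) -> (-49.497,12.497) [heading=135, move]
BK 3: (-49.497,12.497) -> (-47.376,10.376) [heading=135, move]
FD 19: (-47.376,10.376) -> (-60.811,23.811) [heading=135, move]
Final: pos=(-60.811,23.811), heading=135, 9 segment(s) drawn
Segments drawn: 9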